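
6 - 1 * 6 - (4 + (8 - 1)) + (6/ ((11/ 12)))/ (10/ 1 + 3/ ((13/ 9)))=-18061/ 1727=-10.46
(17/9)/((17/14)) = 14/9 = 1.56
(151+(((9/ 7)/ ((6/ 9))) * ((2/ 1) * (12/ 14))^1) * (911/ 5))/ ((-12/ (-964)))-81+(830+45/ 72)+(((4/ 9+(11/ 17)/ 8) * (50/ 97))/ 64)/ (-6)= 342195226595449/ 5584965120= 61270.79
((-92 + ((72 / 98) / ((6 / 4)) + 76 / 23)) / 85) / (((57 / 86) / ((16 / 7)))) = -2399744 / 670565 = -3.58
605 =605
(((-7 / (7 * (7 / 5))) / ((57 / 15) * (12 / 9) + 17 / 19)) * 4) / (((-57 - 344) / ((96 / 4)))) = 136800 / 4769093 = 0.03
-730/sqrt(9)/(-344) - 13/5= -4883/2580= -1.89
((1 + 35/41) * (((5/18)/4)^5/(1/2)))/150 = 2375/59498717184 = 0.00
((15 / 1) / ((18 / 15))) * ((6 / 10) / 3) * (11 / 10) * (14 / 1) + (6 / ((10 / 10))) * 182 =2261 / 2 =1130.50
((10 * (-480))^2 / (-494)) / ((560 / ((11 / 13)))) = -1584000 / 22477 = -70.47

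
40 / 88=5 / 11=0.45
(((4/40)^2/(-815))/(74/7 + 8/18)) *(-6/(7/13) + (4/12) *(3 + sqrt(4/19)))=639/56561000-21 *sqrt(19)/537329500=0.00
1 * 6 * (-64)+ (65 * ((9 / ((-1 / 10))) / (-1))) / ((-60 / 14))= -1749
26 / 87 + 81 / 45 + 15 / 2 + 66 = 65771 / 870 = 75.60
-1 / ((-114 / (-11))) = -11 / 114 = -0.10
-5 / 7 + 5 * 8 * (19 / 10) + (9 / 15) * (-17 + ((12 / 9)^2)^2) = 63298 / 945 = 66.98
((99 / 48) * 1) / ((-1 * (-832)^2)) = -0.00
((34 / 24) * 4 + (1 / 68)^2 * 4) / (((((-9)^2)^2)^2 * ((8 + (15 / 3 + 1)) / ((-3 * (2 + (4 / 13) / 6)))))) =-196550 / 3396257146737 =-0.00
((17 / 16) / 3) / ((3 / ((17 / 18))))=289 / 2592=0.11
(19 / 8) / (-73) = -0.03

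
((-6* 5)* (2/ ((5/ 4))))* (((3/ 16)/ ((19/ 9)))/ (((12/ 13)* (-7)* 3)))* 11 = 1287/ 532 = 2.42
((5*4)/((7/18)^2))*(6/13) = 38880/637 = 61.04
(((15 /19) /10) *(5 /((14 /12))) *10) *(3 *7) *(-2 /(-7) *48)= 129600 /133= 974.44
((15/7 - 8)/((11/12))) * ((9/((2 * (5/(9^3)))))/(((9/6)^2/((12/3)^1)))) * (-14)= 5738688/55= 104339.78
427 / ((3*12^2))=427 / 432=0.99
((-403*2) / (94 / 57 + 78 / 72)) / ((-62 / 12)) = 35568 / 623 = 57.09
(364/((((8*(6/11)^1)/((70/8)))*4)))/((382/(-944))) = -2067065/4584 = -450.93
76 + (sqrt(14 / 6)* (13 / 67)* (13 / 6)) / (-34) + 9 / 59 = 4493 / 59- 169* sqrt(21) / 41004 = 76.13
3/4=0.75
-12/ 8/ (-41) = 3/ 82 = 0.04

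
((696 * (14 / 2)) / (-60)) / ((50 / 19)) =-3857 / 125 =-30.86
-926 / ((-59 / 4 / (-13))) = -48152 / 59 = -816.14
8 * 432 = 3456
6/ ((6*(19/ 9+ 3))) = 9/ 46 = 0.20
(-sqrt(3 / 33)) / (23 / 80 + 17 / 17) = -80*sqrt(11) / 1133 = -0.23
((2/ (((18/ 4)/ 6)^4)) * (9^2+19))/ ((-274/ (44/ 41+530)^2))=-1348571238400/ 2072673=-650643.51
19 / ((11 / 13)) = 247 / 11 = 22.45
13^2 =169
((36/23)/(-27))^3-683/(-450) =24926983/16425450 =1.52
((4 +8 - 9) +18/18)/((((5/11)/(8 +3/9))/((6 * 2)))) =880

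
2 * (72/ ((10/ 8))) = 576/ 5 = 115.20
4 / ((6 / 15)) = 10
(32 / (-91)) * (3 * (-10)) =10.55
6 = 6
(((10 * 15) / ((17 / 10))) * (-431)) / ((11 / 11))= -646500 / 17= -38029.41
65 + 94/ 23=1589/ 23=69.09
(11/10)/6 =11/60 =0.18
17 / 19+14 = 283 / 19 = 14.89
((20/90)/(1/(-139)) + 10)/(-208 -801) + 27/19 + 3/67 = 17184470/11560113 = 1.49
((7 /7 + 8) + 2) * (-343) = -3773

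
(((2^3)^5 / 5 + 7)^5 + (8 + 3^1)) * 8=303848996763473360948944 / 3125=97231678964311475503.66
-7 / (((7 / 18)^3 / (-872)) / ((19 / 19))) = 5085504 / 49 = 103785.80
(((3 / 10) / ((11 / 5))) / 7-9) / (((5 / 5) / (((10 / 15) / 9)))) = -461 / 693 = -0.67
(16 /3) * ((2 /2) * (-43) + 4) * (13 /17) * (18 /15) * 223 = -42564.14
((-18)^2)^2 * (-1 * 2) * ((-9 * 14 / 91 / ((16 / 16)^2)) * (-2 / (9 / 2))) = -1679616 / 13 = -129201.23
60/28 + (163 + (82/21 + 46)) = 4516/21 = 215.05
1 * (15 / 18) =5 / 6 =0.83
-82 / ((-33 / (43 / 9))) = 3526 / 297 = 11.87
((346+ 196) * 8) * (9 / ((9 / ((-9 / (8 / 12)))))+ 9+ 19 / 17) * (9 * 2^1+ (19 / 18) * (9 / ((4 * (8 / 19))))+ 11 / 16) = -48523905 / 136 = -356793.42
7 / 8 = 0.88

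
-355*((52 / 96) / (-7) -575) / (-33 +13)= -6859523 / 672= -10207.62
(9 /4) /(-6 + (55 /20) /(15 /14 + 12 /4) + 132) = 513 /28882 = 0.02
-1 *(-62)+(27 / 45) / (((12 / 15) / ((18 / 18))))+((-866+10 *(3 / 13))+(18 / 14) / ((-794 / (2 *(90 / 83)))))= -9606675513 / 11994164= -800.95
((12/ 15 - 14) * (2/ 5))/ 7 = -0.75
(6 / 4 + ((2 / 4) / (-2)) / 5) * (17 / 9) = 493 / 180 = 2.74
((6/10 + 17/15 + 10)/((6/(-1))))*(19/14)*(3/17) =-836/1785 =-0.47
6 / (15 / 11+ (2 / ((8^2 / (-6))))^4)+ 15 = 6361447 / 327977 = 19.40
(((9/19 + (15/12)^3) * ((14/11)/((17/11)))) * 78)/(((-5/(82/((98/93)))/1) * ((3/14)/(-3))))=33965.51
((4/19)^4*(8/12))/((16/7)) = 224/390963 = 0.00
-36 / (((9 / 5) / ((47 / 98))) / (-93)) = 43710 / 49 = 892.04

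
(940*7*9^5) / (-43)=-388542420 / 43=-9035870.23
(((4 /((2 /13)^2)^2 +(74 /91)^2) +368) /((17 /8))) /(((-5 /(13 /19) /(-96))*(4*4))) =2984702124 /1028755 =2901.28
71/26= 2.73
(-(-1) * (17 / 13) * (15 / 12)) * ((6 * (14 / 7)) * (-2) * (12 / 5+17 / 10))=-2091 / 13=-160.85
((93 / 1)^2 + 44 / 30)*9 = 77854.20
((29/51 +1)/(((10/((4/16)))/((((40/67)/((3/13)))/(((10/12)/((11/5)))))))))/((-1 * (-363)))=416/563805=0.00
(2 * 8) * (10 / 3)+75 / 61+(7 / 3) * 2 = 3613 / 61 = 59.23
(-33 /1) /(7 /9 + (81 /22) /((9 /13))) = -6534 /1207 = -5.41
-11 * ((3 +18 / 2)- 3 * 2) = -66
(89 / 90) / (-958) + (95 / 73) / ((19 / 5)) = 2149003 / 6294060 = 0.34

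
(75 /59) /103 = 75 /6077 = 0.01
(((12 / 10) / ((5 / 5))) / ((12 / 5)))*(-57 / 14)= -57 / 28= -2.04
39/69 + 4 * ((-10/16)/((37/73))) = -7433/1702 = -4.37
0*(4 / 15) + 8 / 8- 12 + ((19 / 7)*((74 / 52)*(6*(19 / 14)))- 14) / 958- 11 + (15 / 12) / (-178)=-4777014457 / 217247576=-21.99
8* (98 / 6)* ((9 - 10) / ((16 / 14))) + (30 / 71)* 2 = -24173 / 213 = -113.49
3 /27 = 0.11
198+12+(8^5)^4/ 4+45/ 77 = 22193738963681820503/ 77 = 288230376151711954.58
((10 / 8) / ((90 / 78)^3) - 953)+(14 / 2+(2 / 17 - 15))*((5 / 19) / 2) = -831306169 / 872100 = -953.22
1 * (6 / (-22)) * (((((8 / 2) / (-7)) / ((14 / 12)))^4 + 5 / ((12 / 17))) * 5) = -224540635 / 23059204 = -9.74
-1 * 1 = -1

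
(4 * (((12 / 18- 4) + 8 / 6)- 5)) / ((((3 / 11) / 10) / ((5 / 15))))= -3080 / 9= -342.22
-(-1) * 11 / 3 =11 / 3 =3.67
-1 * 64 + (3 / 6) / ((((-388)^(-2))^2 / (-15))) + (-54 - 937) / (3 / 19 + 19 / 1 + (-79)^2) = -20217481485998541 / 118943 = -169976219584.16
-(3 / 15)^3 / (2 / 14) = -7 / 125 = -0.06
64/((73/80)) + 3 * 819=184481/73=2527.14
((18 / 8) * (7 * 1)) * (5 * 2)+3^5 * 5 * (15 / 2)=9270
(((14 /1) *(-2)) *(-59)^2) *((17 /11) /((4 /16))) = -6627824 /11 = -602529.45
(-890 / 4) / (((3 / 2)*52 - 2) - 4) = -445 / 144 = -3.09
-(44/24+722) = -723.83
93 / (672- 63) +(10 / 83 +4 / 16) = 35261 / 67396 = 0.52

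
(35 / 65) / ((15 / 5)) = 7 / 39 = 0.18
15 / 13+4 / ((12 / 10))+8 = 487 / 39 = 12.49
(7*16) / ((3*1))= 112 / 3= 37.33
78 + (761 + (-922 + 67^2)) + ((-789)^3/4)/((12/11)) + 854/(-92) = -41420306827/368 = -112555181.60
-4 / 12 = -1 / 3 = -0.33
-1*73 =-73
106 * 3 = 318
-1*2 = -2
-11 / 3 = -3.67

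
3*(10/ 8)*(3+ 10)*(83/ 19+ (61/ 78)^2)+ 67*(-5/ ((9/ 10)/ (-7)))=101309465/ 35568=2848.33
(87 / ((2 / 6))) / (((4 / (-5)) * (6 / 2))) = -435 / 4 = -108.75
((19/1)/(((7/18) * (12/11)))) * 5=3135/14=223.93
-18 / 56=-9 / 28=-0.32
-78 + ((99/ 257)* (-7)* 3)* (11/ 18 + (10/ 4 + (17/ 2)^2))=-706887/ 1028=-687.63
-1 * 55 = -55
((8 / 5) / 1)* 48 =76.80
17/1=17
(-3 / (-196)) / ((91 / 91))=3 / 196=0.02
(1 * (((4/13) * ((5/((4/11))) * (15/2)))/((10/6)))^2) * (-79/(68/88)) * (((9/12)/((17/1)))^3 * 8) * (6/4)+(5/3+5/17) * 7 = -33142541375/1355044704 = -24.46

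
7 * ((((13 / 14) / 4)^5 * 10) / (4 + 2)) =1856465 / 236027904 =0.01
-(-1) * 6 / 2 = 3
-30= -30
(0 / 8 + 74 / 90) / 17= 37 / 765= 0.05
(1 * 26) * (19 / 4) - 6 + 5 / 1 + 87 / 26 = 1636 / 13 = 125.85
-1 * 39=-39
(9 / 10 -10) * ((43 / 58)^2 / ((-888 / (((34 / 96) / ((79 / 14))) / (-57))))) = -20022821 / 3228361367040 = -0.00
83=83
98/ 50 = 49/ 25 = 1.96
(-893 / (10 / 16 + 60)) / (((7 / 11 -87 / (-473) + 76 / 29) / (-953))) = 11673564793 / 2861500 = 4079.53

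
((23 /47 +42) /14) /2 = 1997 /1316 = 1.52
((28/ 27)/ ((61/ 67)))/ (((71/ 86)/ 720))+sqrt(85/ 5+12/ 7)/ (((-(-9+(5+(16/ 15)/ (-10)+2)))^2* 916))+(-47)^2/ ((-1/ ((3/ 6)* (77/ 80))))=-144917549/ 2078880+5625* sqrt(917)/ 160069168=-69.71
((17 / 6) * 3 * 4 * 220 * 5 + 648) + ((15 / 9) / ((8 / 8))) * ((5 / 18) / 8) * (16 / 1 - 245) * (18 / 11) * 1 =10038947 / 264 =38026.31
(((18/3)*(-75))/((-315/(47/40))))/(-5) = -47/140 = -0.34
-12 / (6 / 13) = -26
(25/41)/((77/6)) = 150/3157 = 0.05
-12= -12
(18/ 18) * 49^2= 2401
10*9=90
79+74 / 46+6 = 1992 / 23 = 86.61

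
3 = 3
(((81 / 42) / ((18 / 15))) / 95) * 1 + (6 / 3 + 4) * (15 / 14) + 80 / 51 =217439 / 27132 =8.01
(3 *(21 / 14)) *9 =81 / 2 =40.50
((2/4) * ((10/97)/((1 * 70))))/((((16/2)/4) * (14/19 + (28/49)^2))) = 133/384120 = 0.00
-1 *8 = -8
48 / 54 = 0.89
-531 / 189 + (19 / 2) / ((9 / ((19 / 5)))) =757 / 630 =1.20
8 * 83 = 664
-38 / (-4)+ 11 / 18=91 / 9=10.11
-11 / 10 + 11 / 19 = -99 / 190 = -0.52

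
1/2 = 0.50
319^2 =101761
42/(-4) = -21/2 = -10.50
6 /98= 3 /49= 0.06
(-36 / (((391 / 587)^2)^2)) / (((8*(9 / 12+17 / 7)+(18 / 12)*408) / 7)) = -104717915861202 / 52144270959191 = -2.01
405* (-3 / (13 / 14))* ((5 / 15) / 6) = -945 / 13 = -72.69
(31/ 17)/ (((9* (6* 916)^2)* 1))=31/ 4621520448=0.00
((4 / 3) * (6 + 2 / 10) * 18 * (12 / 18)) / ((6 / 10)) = 496 / 3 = 165.33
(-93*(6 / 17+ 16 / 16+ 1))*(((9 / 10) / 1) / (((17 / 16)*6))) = -8928 / 289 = -30.89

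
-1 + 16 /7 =9 /7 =1.29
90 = 90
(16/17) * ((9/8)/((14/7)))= 9/17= 0.53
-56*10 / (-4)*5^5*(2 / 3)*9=2625000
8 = 8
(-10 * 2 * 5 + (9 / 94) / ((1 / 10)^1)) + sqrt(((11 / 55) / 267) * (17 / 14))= -4655 / 47 + sqrt(317730) / 18690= -99.01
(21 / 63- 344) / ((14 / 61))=-62891 / 42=-1497.40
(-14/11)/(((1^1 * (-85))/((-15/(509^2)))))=-42/48448147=-0.00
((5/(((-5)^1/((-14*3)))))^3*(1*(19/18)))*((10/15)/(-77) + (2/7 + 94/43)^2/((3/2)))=6464813992/20339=317853.09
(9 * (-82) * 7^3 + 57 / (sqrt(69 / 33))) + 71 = -253063 + 57 * sqrt(253) / 23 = -253023.58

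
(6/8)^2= 0.56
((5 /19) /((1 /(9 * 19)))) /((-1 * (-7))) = 45 /7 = 6.43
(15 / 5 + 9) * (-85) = -1020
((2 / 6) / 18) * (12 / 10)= 1 / 45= 0.02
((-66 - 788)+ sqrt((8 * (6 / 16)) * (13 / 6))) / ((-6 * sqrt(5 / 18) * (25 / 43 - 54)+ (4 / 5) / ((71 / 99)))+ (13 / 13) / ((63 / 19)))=-42191515612609650 * sqrt(10) / 26389382733725849 - 1310596984305 * sqrt(26) / 52778765467451698+ 49404585026475 * sqrt(65) / 26389382733725849+ 1119249824596470 / 26389382733725849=-5.00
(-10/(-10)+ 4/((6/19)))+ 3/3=44/3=14.67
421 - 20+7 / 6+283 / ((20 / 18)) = 9853 / 15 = 656.87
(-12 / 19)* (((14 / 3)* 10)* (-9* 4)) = 20160 / 19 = 1061.05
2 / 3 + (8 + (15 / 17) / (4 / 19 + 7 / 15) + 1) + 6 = 167032 / 9843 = 16.97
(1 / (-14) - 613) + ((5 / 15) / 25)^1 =-643711 / 1050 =-613.06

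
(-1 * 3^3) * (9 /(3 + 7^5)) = -243 /16810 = -0.01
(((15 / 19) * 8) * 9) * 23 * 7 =173880 / 19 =9151.58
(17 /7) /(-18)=-17 /126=-0.13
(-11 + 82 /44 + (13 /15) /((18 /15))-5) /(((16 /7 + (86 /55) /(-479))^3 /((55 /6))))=-2602776191764450625 /251690180194779633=-10.34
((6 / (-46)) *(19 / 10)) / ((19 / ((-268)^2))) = -107736 / 115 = -936.83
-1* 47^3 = -103823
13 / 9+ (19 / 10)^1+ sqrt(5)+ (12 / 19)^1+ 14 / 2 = sqrt(5)+ 18769 / 1710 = 13.21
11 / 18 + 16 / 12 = 35 / 18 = 1.94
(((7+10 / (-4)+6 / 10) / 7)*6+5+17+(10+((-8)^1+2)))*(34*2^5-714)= 397562 / 35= 11358.91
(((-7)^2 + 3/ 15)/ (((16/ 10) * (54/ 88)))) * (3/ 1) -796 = -1937/ 3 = -645.67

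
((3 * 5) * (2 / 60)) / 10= 1 / 20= 0.05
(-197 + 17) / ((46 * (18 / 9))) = -45 / 23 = -1.96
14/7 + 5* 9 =47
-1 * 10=-10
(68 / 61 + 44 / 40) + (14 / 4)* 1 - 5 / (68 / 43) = 52949 / 20740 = 2.55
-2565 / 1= -2565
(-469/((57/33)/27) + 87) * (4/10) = -55056/19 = -2897.68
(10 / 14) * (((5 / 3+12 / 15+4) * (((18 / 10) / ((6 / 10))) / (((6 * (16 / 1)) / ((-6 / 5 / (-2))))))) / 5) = 97 / 5600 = 0.02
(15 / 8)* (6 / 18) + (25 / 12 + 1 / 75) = 1633 / 600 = 2.72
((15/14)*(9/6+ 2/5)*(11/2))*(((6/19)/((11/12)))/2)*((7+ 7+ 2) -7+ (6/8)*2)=20.25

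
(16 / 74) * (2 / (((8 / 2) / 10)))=40 / 37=1.08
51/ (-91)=-51/ 91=-0.56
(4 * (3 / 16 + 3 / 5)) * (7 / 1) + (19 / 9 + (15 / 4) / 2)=9373 / 360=26.04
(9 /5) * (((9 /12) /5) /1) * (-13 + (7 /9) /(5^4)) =-109677 /31250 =-3.51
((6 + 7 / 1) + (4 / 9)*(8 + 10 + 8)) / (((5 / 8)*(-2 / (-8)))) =7072 / 45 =157.16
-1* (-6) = 6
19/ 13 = 1.46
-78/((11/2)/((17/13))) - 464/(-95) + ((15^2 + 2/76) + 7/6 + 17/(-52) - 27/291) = 3354114833/15812940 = 212.11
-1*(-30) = 30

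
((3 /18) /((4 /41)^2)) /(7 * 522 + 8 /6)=1681 /350912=0.00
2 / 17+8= 8.12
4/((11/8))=32/11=2.91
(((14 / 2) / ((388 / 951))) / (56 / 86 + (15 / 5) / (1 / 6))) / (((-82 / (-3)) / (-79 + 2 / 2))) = -33491367 / 12758216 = -2.63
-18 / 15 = -6 / 5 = -1.20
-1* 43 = -43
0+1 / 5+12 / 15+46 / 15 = 61 / 15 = 4.07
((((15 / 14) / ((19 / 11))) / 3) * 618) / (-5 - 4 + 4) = -3399 / 133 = -25.56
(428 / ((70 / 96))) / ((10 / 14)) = 20544 / 25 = 821.76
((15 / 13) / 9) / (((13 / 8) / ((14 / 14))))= 40 / 507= 0.08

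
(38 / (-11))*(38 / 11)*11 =-1444 / 11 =-131.27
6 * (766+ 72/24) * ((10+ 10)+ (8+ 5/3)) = 136882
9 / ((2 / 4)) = 18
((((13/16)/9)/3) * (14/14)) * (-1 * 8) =-13/54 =-0.24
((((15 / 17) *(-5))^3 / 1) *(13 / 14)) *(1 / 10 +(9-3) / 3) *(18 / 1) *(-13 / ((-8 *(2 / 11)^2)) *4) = -46585378125 / 78608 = -592628.97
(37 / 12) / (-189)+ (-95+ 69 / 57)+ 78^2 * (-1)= -266214007 / 43092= -6177.81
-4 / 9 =-0.44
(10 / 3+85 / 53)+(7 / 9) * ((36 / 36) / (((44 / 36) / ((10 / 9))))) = 29615 / 5247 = 5.64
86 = 86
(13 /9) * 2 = 26 /9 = 2.89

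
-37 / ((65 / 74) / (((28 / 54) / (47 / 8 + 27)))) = -306656 / 461565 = -0.66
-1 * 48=-48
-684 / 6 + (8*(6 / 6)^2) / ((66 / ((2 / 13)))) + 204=38618 / 429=90.02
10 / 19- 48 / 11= -802 / 209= -3.84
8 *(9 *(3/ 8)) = 27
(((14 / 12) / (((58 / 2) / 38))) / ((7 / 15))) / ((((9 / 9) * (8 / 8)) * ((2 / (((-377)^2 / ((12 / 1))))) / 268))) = 31194865 / 6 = 5199144.17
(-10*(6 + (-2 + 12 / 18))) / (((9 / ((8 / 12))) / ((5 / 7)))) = -200 / 81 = -2.47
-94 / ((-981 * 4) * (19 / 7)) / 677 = 329 / 25237206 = 0.00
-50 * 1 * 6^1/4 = -75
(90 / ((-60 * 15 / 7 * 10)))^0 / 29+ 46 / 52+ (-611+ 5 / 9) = -4136239 / 6786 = -609.53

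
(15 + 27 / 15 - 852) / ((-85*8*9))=58 / 425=0.14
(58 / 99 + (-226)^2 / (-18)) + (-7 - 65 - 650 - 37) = -118667 / 33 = -3595.97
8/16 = 1/2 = 0.50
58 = 58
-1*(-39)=39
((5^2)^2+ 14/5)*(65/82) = 40807/82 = 497.65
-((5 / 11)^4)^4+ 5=229748496729970180 / 45949729863572161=5.00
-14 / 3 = -4.67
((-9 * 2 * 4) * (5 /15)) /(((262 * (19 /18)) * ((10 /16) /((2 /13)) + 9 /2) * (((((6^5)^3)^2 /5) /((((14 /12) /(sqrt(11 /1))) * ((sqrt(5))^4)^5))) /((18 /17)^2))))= -341796875 * sqrt(11) /1284121181103226396845539328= -0.00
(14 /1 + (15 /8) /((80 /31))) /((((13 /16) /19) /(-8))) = -2755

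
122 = 122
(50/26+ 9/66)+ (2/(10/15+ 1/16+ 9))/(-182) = 1924385/934934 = 2.06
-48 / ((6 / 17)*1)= -136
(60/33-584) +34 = -6030/11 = -548.18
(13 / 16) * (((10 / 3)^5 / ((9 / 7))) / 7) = 81250 / 2187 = 37.15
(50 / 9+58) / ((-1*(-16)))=143 / 36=3.97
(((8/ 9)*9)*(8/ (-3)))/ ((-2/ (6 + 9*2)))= 256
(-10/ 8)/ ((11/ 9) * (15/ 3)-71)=45/ 2336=0.02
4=4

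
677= 677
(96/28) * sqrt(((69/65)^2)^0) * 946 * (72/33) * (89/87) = 1469568/203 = 7239.25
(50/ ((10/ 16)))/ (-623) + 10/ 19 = 4710/ 11837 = 0.40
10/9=1.11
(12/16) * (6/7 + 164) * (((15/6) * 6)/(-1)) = -25965/14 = -1854.64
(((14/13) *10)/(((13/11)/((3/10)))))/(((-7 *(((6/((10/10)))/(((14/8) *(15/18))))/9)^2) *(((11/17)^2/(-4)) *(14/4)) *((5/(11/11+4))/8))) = 151725/3718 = 40.81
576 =576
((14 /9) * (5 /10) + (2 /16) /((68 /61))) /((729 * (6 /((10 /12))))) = 21785 /128490624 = 0.00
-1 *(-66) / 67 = 66 / 67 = 0.99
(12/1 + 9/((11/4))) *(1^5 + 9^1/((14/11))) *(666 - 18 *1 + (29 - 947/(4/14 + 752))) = 2412631134/28963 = 83300.46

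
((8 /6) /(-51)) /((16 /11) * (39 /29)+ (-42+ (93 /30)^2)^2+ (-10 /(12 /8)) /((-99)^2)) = -3789720000 /152359375606159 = -0.00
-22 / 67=-0.33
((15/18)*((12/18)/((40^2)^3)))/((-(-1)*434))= 1/3199795200000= 0.00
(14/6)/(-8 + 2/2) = -1/3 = -0.33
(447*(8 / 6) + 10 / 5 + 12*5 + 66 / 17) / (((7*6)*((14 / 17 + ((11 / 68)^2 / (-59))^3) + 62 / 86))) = 288954041515377270784 / 28318733496065107809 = 10.20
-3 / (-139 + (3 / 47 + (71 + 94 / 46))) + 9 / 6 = 55044 / 35615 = 1.55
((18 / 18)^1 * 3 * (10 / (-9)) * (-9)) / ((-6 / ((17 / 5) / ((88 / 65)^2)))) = -71825 / 7744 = -9.27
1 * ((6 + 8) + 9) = 23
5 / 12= 0.42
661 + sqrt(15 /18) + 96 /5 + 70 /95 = sqrt(30) /6 + 64689 /95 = 681.85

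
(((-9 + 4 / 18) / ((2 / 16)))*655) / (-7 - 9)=51745 / 18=2874.72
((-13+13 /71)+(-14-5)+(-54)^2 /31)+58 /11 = 1634735 /24211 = 67.52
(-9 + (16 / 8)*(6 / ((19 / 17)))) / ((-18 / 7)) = -77 / 114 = -0.68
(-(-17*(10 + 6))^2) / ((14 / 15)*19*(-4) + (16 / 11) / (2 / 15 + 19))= 437939040 / 419431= 1044.13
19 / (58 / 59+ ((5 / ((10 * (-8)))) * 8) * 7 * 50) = -1121 / 10267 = -0.11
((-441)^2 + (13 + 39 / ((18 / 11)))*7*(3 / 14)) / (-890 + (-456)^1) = -778145 / 5384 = -144.53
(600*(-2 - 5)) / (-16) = 525 / 2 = 262.50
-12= -12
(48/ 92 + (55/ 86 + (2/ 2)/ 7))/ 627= 6019/ 2893814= 0.00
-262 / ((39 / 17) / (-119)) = 530026 / 39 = 13590.41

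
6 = 6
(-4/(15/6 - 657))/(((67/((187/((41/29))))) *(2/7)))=116/2747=0.04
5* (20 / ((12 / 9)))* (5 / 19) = 375 / 19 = 19.74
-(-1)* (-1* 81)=-81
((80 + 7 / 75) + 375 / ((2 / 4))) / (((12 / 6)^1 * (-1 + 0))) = -62257 / 150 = -415.05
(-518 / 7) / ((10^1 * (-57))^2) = -37 / 162450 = -0.00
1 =1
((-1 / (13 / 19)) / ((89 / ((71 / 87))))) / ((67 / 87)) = -1349 / 77519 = -0.02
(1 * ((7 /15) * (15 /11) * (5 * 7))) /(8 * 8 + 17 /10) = 0.34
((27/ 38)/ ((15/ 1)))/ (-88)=-9/ 16720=-0.00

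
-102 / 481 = -0.21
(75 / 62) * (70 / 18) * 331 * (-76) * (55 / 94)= -69242.31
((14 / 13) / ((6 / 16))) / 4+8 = 340 / 39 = 8.72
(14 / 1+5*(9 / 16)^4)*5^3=118788625 / 65536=1812.57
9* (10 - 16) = -54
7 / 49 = 1 / 7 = 0.14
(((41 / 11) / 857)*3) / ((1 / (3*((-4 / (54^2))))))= -41 / 763587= -0.00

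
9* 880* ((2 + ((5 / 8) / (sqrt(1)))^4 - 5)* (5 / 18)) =-3207325 / 512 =-6264.31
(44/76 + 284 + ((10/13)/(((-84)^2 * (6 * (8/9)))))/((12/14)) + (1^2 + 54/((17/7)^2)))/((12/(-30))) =-1696588645435/2302530048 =-736.84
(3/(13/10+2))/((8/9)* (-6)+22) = 3/55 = 0.05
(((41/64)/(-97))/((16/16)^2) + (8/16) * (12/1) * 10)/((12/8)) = 372439/9312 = 40.00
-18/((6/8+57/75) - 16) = 200/161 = 1.24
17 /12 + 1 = 29 /12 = 2.42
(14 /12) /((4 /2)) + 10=127 /12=10.58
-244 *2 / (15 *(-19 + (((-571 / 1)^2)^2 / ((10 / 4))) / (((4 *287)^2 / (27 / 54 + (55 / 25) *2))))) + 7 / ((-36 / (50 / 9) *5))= -1241230783265 / 5739657736374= -0.22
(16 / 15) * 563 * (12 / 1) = 36032 / 5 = 7206.40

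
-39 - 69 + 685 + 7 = 584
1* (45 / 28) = 45 / 28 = 1.61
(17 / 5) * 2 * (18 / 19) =612 / 95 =6.44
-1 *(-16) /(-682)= -8 /341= -0.02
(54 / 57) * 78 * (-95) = -7020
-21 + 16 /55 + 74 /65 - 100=-85493 /715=-119.57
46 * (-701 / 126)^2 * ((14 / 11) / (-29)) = -11302223 / 180873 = -62.49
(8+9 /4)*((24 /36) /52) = 41 /312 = 0.13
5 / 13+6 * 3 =239 / 13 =18.38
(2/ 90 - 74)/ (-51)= 3329/ 2295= 1.45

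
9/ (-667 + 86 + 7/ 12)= -108/ 6965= -0.02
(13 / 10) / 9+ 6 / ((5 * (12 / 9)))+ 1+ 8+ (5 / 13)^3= 998669 / 98865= 10.10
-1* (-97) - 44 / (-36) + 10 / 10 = 893 / 9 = 99.22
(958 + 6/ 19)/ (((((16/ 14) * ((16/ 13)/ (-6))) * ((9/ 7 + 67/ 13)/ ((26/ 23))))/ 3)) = -551291013/ 256082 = -2152.79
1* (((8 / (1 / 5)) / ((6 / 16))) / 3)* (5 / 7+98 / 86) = 65.91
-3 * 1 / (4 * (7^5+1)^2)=-3 / 1130035456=-0.00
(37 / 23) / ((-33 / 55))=-185 / 69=-2.68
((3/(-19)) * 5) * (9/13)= -135/247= -0.55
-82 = -82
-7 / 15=-0.47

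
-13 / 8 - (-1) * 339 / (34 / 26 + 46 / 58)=10543 / 66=159.74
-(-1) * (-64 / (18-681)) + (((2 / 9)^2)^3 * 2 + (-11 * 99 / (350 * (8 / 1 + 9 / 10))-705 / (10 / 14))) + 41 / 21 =-360474095427479 / 365851956015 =-985.30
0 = 0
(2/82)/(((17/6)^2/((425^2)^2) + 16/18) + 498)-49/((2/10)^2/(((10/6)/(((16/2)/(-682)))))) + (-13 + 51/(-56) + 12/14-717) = 268948177260545496349/1551725291667432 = 173322.03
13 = 13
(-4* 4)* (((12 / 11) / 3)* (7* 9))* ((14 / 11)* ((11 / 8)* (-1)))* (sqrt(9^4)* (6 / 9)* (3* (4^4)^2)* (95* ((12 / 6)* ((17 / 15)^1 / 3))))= 5377043202048 / 11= 488822109277.09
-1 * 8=-8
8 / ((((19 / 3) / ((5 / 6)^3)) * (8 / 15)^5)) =10546875 / 622592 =16.94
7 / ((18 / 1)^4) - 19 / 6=-332417 / 104976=-3.17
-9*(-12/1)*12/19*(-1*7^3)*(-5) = 2222640/19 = 116981.05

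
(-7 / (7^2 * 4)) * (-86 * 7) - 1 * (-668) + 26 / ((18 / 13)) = 12749 / 18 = 708.28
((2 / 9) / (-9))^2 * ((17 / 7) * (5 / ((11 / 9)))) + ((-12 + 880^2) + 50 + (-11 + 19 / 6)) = 86942177771 / 112266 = 774430.17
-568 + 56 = -512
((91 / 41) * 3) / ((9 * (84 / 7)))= 91 / 1476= 0.06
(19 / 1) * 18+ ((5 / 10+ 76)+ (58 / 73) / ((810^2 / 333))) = 556783399 / 1330425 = 418.50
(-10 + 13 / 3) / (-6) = 17 / 18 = 0.94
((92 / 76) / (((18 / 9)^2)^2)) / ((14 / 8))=23 / 532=0.04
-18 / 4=-9 / 2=-4.50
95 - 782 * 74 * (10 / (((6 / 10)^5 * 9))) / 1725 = -2521705 / 6561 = -384.35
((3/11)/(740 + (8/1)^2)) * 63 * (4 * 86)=7.35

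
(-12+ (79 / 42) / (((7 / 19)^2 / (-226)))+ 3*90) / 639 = -2957165 / 657531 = -4.50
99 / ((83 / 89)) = 8811 / 83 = 106.16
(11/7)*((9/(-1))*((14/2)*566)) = -56034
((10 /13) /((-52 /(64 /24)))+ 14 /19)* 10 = 67180 /9633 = 6.97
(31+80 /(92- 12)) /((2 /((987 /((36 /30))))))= 13160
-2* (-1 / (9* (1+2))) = 2 / 27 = 0.07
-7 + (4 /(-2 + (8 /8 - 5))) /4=-43 /6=-7.17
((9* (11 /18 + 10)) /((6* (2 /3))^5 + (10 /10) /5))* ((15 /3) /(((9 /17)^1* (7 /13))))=1055275 /645246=1.64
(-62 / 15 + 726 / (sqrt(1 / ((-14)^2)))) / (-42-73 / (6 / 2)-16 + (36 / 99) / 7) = -11734646 / 95035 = -123.48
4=4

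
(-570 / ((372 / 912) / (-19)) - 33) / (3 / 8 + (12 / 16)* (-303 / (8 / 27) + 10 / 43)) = -377050144 / 10897461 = -34.60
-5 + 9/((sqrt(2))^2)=-0.50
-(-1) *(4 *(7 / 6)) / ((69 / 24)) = 112 / 69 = 1.62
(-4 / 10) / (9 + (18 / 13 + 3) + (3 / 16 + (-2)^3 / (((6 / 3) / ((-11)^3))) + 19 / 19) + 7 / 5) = -416 / 5553571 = -0.00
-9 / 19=-0.47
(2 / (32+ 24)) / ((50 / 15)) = 3 / 280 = 0.01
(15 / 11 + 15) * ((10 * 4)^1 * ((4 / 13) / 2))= 14400 / 143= 100.70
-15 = -15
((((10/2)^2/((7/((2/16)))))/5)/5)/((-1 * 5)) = -1/280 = -0.00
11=11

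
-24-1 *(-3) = -21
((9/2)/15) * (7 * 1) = 2.10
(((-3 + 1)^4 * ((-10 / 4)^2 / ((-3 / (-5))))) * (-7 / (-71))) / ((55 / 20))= 14000 / 2343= 5.98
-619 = -619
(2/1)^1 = 2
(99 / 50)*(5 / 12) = 33 / 40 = 0.82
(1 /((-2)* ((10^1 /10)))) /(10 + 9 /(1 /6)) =-1 /128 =-0.01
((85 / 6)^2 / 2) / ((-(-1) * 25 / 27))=867 / 8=108.38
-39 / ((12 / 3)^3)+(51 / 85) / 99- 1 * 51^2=-27472931 / 10560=-2601.60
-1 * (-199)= 199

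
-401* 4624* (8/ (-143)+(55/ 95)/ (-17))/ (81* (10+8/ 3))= 226706152/ 1393821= 162.65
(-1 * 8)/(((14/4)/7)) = -16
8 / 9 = 0.89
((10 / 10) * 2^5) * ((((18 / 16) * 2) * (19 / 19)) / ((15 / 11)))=264 / 5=52.80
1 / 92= 0.01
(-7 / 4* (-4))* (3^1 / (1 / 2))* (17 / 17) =42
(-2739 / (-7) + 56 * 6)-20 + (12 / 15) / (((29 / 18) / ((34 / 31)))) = 707.83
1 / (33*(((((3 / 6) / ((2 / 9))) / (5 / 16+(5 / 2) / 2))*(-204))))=-25 / 242352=-0.00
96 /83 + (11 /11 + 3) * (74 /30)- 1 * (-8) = 23684 /1245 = 19.02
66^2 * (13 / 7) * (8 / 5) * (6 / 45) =302016 / 175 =1725.81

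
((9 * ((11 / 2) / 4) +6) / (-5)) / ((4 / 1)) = -147 / 160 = -0.92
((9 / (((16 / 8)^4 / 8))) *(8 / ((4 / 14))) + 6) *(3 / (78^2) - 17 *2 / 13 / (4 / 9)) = -131263 / 169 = -776.70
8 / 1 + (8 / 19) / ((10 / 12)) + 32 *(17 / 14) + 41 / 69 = 2200489 / 45885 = 47.96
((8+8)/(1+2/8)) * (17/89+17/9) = 106624/4005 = 26.62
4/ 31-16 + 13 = -89/ 31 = -2.87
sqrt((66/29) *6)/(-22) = -3 *sqrt(319)/319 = -0.17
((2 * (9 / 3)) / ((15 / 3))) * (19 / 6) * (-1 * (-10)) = 38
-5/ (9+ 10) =-5/ 19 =-0.26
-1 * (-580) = 580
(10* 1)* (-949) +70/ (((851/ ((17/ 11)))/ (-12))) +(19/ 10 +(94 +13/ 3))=-9391.29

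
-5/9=-0.56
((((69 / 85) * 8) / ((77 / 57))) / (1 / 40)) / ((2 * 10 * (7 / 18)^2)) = 20388672 / 320705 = 63.57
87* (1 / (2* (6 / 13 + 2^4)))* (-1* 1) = -1131 / 428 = -2.64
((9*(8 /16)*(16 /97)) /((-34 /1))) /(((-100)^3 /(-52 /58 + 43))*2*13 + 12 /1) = 0.00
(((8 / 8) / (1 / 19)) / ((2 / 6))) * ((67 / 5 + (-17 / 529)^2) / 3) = 356265048 / 1399205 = 254.62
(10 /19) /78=5 /741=0.01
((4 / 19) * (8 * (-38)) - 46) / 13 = -110 / 13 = -8.46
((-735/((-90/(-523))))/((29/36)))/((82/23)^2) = -40670049/97498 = -417.14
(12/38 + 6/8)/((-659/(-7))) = 567/50084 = 0.01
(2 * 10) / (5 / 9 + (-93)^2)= 90 / 38923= 0.00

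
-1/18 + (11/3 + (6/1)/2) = 119/18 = 6.61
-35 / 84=-5 / 12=-0.42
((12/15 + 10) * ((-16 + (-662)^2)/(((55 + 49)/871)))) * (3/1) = 594565839/5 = 118913167.80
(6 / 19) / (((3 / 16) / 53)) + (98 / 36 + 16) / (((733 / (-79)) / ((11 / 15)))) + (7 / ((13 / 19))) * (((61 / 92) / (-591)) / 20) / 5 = 777733350498601 / 8859694474800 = 87.78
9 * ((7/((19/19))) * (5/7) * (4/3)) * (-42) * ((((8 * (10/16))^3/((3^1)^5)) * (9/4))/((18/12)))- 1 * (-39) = -17149/9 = -1905.44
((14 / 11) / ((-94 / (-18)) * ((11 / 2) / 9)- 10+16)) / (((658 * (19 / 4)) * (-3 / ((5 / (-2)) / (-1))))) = -540 / 14626447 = -0.00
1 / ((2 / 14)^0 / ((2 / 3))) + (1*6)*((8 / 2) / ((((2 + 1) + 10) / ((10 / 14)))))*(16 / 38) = 6338 / 5187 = 1.22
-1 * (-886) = 886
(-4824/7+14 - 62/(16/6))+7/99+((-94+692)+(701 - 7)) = 1645675/2772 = 593.68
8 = 8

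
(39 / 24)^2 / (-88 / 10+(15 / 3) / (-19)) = -16055 / 55104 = -0.29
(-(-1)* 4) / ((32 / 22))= 11 / 4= 2.75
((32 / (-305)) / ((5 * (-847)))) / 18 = 16 / 11625075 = 0.00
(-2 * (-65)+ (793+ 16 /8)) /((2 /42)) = 19425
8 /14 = 4 /7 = 0.57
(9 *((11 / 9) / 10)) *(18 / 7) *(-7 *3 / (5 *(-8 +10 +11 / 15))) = -4.35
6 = 6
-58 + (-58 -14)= -130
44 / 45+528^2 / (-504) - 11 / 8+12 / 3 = -1384841 / 2520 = -549.54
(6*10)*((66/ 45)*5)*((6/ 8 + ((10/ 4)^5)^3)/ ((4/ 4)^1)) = 1678468148555/ 4096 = 409782262.83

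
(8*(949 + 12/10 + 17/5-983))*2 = -2352/5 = -470.40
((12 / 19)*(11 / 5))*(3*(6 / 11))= 216 / 95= 2.27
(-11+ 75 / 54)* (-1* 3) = 28.83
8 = 8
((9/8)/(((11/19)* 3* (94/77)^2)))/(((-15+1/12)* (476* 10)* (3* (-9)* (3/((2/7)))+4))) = 13167/601214517280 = 0.00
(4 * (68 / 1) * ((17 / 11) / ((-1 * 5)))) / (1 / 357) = -1650768 / 55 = -30013.96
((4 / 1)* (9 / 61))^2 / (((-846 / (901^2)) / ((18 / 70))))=-526047048 / 6121045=-85.94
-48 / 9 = -16 / 3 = -5.33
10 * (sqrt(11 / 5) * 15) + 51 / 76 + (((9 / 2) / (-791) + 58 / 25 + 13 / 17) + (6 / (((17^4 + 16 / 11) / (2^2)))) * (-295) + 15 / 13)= 490193225863787 / 101717818484100 + 30 * sqrt(55)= 227.31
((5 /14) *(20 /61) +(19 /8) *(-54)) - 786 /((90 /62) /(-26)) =357399011 /25620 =13950.00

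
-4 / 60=-1 / 15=-0.07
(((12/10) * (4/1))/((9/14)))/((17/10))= 224/51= 4.39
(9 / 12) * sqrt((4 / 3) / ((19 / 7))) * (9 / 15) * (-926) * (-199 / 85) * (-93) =-25706223 * sqrt(399) / 8075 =-63589.03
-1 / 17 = -0.06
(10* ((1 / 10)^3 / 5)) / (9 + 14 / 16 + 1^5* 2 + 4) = 2 / 15875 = 0.00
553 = 553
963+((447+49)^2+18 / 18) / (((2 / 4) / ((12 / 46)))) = 2974353 / 23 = 129319.70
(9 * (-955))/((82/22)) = -94545/41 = -2305.98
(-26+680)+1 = 655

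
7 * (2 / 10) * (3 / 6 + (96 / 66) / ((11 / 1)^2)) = 9541 / 13310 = 0.72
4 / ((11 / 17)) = 68 / 11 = 6.18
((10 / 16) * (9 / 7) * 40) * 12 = 2700 / 7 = 385.71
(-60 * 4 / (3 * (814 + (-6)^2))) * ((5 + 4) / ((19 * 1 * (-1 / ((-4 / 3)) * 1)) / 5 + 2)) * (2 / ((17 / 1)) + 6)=-1.07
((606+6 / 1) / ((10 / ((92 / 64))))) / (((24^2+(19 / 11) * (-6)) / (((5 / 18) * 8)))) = 253 / 732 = 0.35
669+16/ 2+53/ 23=15624/ 23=679.30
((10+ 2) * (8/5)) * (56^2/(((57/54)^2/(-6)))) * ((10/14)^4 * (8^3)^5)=-52529986053649465344000/17689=-2969641362069617578.38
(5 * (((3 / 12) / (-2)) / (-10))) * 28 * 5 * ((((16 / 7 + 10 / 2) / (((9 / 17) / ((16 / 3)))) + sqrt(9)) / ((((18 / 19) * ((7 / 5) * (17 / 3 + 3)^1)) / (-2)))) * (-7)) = 2286175 / 2808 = 814.16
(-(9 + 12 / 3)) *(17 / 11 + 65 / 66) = -2171 / 66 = -32.89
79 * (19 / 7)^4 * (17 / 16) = 175021103 / 38416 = 4555.94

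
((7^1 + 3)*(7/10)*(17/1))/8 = 119/8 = 14.88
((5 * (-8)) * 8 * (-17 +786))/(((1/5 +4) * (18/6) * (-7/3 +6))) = -1230400/231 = -5326.41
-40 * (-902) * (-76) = -2742080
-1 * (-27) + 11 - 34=4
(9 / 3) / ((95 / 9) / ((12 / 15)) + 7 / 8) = 216 / 1013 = 0.21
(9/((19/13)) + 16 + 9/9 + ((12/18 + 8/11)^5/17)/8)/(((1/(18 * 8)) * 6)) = 2345775213664/4213577313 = 556.72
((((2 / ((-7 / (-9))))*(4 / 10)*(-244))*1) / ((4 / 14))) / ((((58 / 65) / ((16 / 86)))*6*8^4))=-2379 / 319232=-0.01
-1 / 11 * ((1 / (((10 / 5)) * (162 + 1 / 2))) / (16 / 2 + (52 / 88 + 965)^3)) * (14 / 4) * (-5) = 484 / 89014932695845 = 0.00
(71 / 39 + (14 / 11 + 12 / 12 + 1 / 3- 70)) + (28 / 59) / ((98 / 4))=-65.55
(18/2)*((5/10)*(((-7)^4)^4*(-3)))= -897289125379227/2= -448644562689613.50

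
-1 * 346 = -346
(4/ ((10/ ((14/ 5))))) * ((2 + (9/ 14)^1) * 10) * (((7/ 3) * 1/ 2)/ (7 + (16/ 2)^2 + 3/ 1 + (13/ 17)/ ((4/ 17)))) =2072/ 4635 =0.45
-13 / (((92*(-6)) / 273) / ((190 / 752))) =112385 / 69184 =1.62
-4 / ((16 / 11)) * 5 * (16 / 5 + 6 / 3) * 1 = -143 / 2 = -71.50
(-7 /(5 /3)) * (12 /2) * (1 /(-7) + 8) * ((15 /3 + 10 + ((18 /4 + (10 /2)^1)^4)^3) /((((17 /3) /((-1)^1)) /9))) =5916190778828077473 /34816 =169927354630861.60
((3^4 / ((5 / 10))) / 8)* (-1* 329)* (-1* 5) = 133245 / 4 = 33311.25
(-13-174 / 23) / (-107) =473 / 2461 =0.19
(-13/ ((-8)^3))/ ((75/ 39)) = 169/ 12800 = 0.01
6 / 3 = 2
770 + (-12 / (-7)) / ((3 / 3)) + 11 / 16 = 86509 / 112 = 772.40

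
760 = 760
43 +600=643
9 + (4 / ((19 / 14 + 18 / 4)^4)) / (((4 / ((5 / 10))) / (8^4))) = 30349097 / 2825761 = 10.74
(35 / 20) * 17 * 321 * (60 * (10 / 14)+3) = 1751697 / 4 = 437924.25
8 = 8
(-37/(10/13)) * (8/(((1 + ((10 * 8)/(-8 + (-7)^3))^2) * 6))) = -39506454/648005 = -60.97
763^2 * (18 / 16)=5239521 / 8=654940.12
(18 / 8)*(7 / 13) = 63 / 52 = 1.21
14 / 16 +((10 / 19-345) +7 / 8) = -26047 / 76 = -342.72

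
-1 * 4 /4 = -1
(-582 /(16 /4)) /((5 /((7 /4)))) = -2037 /40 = -50.92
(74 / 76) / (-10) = -37 / 380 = -0.10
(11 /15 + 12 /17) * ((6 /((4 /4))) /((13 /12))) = 8808 /1105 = 7.97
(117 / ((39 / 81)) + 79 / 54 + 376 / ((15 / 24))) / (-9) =-228437 / 2430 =-94.01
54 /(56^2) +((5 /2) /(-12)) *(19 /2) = -1.96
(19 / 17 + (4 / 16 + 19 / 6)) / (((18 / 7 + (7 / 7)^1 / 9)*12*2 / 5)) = 32375 / 91936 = 0.35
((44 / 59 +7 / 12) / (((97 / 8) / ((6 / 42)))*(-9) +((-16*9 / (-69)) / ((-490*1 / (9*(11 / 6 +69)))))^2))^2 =5713929825358997284 / 1851157160028896397008769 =0.00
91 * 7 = 637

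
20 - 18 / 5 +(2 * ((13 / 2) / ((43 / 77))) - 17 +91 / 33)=180473 / 7095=25.44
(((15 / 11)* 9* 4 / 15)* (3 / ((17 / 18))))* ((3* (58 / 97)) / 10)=169128 / 90695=1.86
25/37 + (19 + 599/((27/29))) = 662383/999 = 663.05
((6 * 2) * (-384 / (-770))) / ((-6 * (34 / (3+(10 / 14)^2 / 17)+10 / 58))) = -4684544 / 53512305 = -0.09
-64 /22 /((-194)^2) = -8 /103499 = -0.00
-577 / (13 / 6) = -3462 / 13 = -266.31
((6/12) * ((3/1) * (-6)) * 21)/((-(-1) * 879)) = -63/293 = -0.22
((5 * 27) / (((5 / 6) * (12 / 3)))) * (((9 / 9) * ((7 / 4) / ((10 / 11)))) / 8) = 6237 / 640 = 9.75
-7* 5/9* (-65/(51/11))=25025/459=54.52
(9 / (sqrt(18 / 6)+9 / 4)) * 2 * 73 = 15768 / 11 - 7008 * sqrt(3) / 11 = 329.98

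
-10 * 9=-90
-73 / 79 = -0.92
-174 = -174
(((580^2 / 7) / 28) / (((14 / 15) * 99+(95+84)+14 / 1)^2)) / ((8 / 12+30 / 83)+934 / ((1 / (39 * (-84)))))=-26176125 / 3801053663850058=-0.00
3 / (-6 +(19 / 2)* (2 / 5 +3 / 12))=120 / 7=17.14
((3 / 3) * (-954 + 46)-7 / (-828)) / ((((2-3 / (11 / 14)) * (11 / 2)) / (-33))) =-8269987 / 2760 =-2996.37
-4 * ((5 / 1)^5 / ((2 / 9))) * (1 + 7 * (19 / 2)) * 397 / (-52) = 1507359375 / 52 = 28987680.29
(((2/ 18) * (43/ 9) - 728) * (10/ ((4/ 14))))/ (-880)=412475/ 14256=28.93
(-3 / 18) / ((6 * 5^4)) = -1 / 22500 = -0.00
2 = 2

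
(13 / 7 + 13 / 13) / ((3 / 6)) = 40 / 7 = 5.71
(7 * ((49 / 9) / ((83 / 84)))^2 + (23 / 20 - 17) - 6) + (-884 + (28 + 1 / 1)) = -664.33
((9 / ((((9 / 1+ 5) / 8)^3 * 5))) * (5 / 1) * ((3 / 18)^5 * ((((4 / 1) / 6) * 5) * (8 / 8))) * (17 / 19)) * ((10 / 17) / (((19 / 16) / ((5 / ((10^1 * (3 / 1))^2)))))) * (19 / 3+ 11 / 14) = 23920 / 1895606307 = 0.00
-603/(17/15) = -9045/17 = -532.06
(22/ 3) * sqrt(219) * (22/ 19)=484 * sqrt(219)/ 57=125.66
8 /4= 2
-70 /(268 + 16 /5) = -175 /678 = -0.26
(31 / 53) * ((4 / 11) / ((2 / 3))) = 186 / 583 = 0.32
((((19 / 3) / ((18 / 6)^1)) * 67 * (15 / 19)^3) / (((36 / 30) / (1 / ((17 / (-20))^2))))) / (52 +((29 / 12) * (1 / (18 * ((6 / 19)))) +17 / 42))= 75978000000 / 50002072817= 1.52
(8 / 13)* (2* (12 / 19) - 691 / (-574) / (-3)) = 0.53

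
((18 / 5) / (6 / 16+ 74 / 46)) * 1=3312 / 1825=1.81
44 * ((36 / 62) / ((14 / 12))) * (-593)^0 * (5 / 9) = 2640 / 217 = 12.17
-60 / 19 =-3.16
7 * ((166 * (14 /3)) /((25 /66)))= 357896 /25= 14315.84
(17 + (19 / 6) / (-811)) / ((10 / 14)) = 578921 / 24330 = 23.79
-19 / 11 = -1.73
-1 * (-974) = 974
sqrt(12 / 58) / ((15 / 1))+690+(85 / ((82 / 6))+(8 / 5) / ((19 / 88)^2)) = sqrt(174) / 435+54063757 / 74005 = 730.57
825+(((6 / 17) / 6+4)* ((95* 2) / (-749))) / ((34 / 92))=177977265 / 216461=822.21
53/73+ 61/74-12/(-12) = 13777/5402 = 2.55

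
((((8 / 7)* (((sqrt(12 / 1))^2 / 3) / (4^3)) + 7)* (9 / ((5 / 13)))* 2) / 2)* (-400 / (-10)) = 46332 / 7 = 6618.86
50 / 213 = 0.23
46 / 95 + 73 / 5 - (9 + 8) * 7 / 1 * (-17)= 193618 / 95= 2038.08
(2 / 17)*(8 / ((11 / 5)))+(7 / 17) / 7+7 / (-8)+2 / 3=1249 / 4488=0.28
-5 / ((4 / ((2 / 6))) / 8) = -10 / 3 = -3.33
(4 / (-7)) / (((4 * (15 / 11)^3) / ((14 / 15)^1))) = -2662 / 50625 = -0.05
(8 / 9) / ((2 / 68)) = 272 / 9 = 30.22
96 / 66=16 / 11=1.45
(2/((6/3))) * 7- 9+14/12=-5/6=-0.83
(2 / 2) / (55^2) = 1 / 3025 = 0.00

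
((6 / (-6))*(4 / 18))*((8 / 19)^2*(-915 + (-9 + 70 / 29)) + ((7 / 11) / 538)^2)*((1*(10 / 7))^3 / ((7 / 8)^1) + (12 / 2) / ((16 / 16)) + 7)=37286650837878705 / 62880971930854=592.97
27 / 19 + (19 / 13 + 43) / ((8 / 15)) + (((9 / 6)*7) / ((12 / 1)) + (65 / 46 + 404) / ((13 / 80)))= 117279061 / 45448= 2580.51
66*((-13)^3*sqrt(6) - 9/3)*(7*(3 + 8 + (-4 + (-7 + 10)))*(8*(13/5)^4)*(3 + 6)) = -4174533338976*sqrt(6)/125 - 5700318624/125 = -81849415306.82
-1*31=-31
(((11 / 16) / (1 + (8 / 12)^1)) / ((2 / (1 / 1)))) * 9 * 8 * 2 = 297 / 10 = 29.70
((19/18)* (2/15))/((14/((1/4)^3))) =19/120960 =0.00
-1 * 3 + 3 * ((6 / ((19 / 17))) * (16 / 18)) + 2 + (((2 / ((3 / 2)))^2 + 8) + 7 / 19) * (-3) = -976 / 57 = -17.12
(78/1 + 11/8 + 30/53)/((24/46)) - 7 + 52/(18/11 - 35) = 270126287/1867296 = 144.66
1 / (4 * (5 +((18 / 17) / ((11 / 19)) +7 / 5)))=935 / 30776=0.03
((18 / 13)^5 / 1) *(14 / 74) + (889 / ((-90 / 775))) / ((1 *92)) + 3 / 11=-20513871617641 / 250248511656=-81.97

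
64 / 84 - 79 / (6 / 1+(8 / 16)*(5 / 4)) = -11.16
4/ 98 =2/ 49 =0.04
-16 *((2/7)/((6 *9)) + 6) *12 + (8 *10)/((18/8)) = -70400/63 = -1117.46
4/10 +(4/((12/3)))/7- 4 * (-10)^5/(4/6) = 21000019/35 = 600000.54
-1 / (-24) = 1 / 24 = 0.04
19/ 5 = 3.80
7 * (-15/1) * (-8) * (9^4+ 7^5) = 19629120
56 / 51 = 1.10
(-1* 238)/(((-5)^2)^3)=-238/15625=-0.02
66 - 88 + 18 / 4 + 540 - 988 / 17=15789 / 34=464.38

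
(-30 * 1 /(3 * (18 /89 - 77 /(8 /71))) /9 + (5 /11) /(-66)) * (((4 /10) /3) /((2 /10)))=-5573245 /1589130873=-0.00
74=74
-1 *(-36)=36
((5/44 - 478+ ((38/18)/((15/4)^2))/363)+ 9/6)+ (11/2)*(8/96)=-2798739943/5880600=-475.93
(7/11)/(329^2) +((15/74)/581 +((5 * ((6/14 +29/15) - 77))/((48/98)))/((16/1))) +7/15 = -141874370858261/3008768273280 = -47.15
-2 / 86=-1 / 43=-0.02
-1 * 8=-8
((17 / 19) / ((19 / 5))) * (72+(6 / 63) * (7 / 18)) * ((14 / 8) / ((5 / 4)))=231455 / 9747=23.75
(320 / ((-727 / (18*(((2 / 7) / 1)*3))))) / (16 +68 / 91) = -37440 / 92329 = -0.41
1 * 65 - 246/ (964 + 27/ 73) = 4557977/ 70399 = 64.74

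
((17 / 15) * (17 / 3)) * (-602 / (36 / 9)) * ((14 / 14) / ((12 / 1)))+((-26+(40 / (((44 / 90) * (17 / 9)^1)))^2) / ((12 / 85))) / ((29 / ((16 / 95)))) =-5424780883 / 1224079560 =-4.43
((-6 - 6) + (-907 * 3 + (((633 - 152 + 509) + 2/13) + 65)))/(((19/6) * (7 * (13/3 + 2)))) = -2952/247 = -11.95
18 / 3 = 6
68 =68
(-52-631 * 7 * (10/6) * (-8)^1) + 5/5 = 176527/3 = 58842.33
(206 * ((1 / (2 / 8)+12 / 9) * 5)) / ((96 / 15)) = 2575 / 3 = 858.33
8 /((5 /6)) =48 /5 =9.60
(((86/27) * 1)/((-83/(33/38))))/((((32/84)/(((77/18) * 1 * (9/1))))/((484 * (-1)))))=30848587/18924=1630.13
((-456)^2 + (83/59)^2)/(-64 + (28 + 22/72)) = -5211591156/894617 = -5825.50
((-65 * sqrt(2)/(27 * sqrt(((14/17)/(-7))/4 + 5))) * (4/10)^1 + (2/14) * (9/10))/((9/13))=13/70 - 52 * sqrt(17)/243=-0.70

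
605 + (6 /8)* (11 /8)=606.03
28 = 28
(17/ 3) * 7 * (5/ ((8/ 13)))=7735/ 24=322.29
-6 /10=-3 /5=-0.60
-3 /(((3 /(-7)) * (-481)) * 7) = -1 /481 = -0.00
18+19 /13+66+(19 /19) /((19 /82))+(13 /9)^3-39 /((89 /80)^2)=87402196714 /1426279023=61.28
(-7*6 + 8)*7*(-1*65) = 15470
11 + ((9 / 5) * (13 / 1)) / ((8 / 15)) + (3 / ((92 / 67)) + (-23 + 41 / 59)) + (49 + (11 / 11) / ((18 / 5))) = 8210309 / 97704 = 84.03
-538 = -538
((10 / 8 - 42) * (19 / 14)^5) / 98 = -403604137 / 210827008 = -1.91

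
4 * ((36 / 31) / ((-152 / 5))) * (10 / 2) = -450 / 589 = -0.76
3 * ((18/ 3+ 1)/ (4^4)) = 21/ 256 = 0.08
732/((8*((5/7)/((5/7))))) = 183/2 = 91.50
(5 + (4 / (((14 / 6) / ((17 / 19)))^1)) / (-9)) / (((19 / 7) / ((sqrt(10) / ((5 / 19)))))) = 1927*sqrt(10) / 285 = 21.38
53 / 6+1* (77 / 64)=1927 / 192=10.04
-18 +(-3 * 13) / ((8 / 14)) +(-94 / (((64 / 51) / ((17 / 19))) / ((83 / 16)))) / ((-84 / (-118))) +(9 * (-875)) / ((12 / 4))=-435766511 / 136192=-3199.65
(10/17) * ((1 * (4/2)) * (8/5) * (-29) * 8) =-7424/17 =-436.71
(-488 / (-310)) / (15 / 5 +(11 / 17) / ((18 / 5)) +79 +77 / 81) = 671976 / 35485855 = 0.02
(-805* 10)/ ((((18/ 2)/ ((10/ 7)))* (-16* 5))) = 575/ 36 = 15.97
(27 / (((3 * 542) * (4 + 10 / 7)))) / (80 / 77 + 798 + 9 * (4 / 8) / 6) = 4851 / 1268378915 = 0.00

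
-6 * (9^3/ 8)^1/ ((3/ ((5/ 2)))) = -3645/ 8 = -455.62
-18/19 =-0.95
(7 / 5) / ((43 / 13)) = 91 / 215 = 0.42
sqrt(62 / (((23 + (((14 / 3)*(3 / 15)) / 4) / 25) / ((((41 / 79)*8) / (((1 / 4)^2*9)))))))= 80*sqrt(51982743390) / 4089909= 4.46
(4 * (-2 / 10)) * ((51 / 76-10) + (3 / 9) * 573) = -13807 / 95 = -145.34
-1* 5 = -5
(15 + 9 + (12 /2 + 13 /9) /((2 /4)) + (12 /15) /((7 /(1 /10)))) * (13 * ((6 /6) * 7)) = 3539.93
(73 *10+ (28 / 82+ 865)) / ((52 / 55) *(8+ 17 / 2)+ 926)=327045 / 193028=1.69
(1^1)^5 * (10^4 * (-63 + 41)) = -220000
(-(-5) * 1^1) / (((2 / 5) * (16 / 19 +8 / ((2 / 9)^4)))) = 0.00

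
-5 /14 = -0.36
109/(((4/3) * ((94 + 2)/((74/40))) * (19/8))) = 4033/6080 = 0.66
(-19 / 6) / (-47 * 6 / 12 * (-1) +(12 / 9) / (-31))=-589 / 4363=-0.13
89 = 89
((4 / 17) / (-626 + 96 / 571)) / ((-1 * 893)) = 1142 / 2712465175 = 0.00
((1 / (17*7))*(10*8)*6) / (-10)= -48 / 119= -0.40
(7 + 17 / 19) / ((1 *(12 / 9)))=225 / 38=5.92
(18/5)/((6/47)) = 141/5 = 28.20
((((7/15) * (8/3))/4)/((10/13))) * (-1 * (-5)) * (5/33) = 91/297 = 0.31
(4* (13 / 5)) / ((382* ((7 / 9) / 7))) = 234 / 955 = 0.25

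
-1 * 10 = -10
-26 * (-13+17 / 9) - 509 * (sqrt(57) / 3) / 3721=288.54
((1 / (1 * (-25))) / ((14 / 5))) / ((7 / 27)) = -27 / 490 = -0.06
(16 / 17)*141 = 2256 / 17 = 132.71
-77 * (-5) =385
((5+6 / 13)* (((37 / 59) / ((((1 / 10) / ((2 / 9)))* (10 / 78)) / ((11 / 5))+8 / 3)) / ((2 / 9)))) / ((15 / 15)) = 1560438 / 272639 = 5.72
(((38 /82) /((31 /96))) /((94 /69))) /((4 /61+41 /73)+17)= 140109192 /2344498039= 0.06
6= 6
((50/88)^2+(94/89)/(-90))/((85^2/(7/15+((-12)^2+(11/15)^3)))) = 53604831659/8594029125000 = 0.01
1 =1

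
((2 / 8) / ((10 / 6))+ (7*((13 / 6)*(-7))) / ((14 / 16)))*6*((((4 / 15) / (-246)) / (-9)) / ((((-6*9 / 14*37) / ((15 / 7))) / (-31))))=-225401 / 5529465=-0.04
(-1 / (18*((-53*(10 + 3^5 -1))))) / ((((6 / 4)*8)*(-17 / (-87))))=29 / 16347744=0.00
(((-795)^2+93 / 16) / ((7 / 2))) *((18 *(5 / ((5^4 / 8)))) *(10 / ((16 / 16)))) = 364049748 / 175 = 2080284.27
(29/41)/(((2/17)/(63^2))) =1956717/82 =23862.40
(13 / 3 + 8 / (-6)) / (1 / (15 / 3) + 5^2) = 5 / 42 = 0.12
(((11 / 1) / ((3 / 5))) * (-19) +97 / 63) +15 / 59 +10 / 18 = -428674 / 1239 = -345.98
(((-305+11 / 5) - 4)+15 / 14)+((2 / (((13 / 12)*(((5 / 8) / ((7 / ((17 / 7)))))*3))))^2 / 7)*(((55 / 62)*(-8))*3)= -6999788083 / 21196994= -330.23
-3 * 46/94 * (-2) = 138/47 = 2.94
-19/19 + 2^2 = 3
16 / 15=1.07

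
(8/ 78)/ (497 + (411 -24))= 1/ 8619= 0.00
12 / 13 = 0.92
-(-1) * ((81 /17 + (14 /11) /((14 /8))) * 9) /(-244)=-9243 /45628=-0.20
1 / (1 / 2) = 2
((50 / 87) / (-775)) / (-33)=2 / 89001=0.00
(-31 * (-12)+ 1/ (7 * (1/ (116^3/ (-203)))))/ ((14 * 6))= -8899/ 1029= -8.65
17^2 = 289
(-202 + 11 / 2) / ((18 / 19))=-2489 / 12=-207.42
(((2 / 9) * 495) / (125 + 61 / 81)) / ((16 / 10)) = 2025 / 3704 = 0.55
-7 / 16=-0.44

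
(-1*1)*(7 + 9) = -16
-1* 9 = -9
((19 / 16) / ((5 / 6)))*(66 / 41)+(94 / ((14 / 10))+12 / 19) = 7641653 / 109060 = 70.07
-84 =-84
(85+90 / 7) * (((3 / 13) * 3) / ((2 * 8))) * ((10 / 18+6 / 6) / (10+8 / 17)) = 11645 / 18512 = 0.63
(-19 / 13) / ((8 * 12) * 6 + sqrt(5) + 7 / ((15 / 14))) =-131070 / 52240513 + 225 * sqrt(5) / 52240513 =-0.00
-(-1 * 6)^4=-1296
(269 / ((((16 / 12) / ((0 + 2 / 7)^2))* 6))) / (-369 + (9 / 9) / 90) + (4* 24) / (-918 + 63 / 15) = -0.11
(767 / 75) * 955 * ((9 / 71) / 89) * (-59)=-25929969 / 31595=-820.70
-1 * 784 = -784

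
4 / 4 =1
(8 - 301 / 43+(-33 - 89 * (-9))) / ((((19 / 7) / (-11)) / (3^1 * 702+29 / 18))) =-2246363581 / 342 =-6568314.56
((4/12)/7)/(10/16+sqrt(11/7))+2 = 64 * sqrt(77)/11109+3134/1587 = 2.03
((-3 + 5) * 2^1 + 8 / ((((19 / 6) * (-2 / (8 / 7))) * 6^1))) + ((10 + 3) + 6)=22.76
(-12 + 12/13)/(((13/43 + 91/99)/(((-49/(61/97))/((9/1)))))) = 20233521/257725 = 78.51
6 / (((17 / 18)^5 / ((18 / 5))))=204073344 / 7099285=28.75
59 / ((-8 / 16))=-118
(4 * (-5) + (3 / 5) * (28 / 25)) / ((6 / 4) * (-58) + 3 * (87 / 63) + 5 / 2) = 33824 / 140625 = 0.24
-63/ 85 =-0.74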